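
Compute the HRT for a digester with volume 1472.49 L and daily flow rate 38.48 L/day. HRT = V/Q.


HRT = V / Q
= 1472.49 / 38.48
= 38.2664 days

38.2664 days


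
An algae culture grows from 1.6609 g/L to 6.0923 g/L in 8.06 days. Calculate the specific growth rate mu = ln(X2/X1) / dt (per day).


mu = ln(X2/X1) / dt
= ln(6.0923/1.6609) / 8.06
= 0.1612 per day

0.1612 per day


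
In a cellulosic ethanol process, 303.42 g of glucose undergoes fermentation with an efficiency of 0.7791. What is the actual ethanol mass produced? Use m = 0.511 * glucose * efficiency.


Actual ethanol: m = 0.511 * 303.42 * 0.7791
m = 120.7976 g

120.7976 g


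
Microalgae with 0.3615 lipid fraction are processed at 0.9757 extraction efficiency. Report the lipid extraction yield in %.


Y = lipid_content * extraction_eff * 100
= 0.3615 * 0.9757 * 100
= 35.2716%

35.2716%


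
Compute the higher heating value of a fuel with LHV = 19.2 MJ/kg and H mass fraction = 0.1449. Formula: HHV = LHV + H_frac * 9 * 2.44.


HHV = LHV + H_frac * 9 * 2.44
= 19.2 + 0.1449 * 9 * 2.44
= 22.3820 MJ/kg

22.3820 MJ/kg


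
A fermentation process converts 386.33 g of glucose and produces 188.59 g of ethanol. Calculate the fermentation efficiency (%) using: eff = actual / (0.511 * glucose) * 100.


Fermentation efficiency = (actual / (0.511 * glucose)) * 100
= (188.59 / (0.511 * 386.33)) * 100
= 95.5299%

95.5299%


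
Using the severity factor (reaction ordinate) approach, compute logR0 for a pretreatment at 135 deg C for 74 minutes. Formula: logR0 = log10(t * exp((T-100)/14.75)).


logR0 = log10(t * exp((T - 100) / 14.75))
= log10(74 * exp((135 - 100) / 14.75))
= 2.8998

2.8998


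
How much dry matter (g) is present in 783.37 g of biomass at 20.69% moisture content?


Wd = Ww * (1 - MC/100)
= 783.37 * (1 - 20.69/100)
= 621.2907 g

621.2907 g


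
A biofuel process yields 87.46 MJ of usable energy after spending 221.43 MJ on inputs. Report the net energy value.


NEV = E_out - E_in
= 87.46 - 221.43
= -133.9700 MJ

-133.9700 MJ


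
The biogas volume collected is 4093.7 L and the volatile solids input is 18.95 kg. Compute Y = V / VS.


Y = V / VS
= 4093.7 / 18.95
= 216.0264 L/kg VS

216.0264 L/kg VS


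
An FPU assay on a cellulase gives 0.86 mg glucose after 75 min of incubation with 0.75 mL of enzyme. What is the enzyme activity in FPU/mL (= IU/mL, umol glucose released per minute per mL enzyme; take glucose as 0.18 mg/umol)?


Activity = glucose_mg / (0.18 mg/umol * V_mL * t_min)
= 0.86 / (0.18 * 0.75 * 75)
= 0.0849 FPU/mL

0.0849 FPU/mL


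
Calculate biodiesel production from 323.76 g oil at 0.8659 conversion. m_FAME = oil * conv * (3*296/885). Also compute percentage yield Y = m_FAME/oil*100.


m_FAME = oil * conv * (3 * 296 / 885) = oil * conv * (888/885)
= 323.76 * 0.8659 * 888 / 885
= 281.2941 g
Y = m_FAME / oil * 100 = conv * (888/885) * 100
= 0.8659 * 888 / 885 * 100
= 86.88%

281.2941 g FAME; Y = 86.88%


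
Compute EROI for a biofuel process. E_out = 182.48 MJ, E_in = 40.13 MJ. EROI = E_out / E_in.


EROI = E_out / E_in
= 182.48 / 40.13
= 4.5472

4.5472


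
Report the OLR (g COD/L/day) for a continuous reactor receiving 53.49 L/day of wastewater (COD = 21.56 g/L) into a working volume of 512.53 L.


OLR = Q * S / V
= 53.49 * 21.56 / 512.53
= 2.2501 g/L/day

2.2501 g/L/day


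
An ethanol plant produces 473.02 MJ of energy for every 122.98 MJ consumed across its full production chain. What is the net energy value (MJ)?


NEV = E_out - E_in
= 473.02 - 122.98
= 350.0400 MJ

350.0400 MJ


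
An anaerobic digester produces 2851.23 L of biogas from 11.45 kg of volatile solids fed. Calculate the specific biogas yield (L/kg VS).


Y = V / VS
= 2851.23 / 11.45
= 249.0157 L/kg VS

249.0157 L/kg VS


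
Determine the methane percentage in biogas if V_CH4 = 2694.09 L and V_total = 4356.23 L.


CH4% = V_CH4 / V_total * 100
= 2694.09 / 4356.23 * 100
= 61.8445%

61.8445%


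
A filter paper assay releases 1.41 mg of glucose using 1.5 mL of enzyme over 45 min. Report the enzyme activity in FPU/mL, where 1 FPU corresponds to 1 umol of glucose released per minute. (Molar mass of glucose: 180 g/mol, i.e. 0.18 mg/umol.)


Activity = glucose_mg / (0.18 mg/umol * V_mL * t_min)
= 1.41 / (0.18 * 1.5 * 45)
= 0.1160 FPU/mL

0.1160 FPU/mL


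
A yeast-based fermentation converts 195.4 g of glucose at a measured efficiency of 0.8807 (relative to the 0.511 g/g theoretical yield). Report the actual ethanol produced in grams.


Actual ethanol: m = 0.511 * 195.4 * 0.8807
m = 87.9374 g

87.9374 g


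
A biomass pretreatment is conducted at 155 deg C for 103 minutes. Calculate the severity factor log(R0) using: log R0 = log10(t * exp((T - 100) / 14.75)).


logR0 = log10(t * exp((T - 100) / 14.75))
= log10(103 * exp((155 - 100) / 14.75))
= 3.6322

3.6322


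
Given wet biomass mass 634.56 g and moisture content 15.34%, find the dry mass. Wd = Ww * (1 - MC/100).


Wd = Ww * (1 - MC/100)
= 634.56 * (1 - 15.34/100)
= 537.2185 g

537.2185 g


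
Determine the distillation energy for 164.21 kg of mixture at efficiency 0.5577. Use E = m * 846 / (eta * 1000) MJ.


E = m * 846 / (eta * 1000)
= 164.21 * 846 / (0.5577 * 1000)
= 249.0975 MJ

249.0975 MJ


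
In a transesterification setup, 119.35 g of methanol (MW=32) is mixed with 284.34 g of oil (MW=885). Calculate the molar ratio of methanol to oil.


Molar ratio = n_MeOH / n_oil = (MeOH/32) / (oil/885) = (MeOH * 885) / (32 * oil)
= (119.35 * 885) / (32 * 284.34)
= 11.6085

11.6085


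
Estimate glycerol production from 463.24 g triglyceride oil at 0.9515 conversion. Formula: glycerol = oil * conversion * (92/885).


glycerol = oil * conv * (92/885)
= 463.24 * 0.9515 * 92 / 885
= 45.8205 g

45.8205 g


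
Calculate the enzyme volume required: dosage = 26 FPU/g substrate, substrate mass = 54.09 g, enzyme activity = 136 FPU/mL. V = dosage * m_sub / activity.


V = dosage * m_sub / activity
V = 26 * 54.09 / 136
V = 10.3407 mL

10.3407 mL


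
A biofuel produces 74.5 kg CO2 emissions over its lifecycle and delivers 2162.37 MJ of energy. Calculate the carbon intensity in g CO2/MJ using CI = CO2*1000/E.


CI = CO2 * 1000 / E
= 74.5 * 1000 / 2162.37
= 34.4529 g CO2/MJ

34.4529 g CO2/MJ


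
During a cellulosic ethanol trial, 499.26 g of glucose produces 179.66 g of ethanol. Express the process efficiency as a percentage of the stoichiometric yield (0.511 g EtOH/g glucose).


Fermentation efficiency = (actual / (0.511 * glucose)) * 100
= (179.66 / (0.511 * 499.26)) * 100
= 70.4212%

70.4212%


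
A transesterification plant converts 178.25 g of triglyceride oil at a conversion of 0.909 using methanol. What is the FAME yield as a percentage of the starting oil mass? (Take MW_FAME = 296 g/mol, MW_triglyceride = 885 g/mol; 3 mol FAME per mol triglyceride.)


m_FAME = oil * conv * (3 * 296 / 885) = oil * conv * (888/885)
= 178.25 * 0.909 * 888 / 885
= 162.5785 g
Y = m_FAME / oil * 100 = conv * (888/885) * 100
= 0.909 * 888 / 885 * 100
= 91.21%

91.21%


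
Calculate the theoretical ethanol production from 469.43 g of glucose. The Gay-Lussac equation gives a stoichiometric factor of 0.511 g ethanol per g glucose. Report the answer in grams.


Theoretical ethanol yield: m_EtOH = 0.511 * m_glucose
m_EtOH = 0.511 * 469.43 = 239.8787 g

239.8787 g


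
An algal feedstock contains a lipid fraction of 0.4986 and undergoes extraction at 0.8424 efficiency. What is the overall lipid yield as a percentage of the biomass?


Y = lipid_content * extraction_eff * 100
= 0.4986 * 0.8424 * 100
= 42.0021%

42.0021%


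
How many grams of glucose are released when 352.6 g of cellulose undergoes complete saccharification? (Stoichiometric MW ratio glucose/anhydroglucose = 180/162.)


glucose = cellulose * 180/162
= 352.6 * 180/162
= 391.7778 g

391.7778 g


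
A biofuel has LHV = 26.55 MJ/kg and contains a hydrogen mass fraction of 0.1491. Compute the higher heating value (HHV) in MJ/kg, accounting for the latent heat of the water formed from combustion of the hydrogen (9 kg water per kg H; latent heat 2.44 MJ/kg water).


HHV = LHV + H_frac * 9 * 2.44
= 26.55 + 0.1491 * 9 * 2.44
= 29.8242 MJ/kg

29.8242 MJ/kg


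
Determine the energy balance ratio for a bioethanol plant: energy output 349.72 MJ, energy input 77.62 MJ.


EROI = E_out / E_in
= 349.72 / 77.62
= 4.5055

4.5055


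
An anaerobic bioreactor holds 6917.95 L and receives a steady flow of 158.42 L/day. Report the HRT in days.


HRT = V / Q
= 6917.95 / 158.42
= 43.6684 days

43.6684 days


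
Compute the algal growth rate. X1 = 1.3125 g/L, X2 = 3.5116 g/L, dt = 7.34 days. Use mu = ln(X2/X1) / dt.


mu = ln(X2/X1) / dt
= ln(3.5116/1.3125) / 7.34
= 0.1341 per day

0.1341 per day


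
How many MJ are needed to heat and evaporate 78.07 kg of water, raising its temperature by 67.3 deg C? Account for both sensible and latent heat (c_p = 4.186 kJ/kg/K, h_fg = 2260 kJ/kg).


E = m_water * (4.186 * dT + 2260) / 1000
= 78.07 * (4.186 * 67.3 + 2260) / 1000
= 198.4319 MJ

198.4319 MJ


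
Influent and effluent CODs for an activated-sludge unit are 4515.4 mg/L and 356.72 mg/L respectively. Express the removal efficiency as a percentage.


eta = (COD_in - COD_out) / COD_in * 100
= (4515.4 - 356.72) / 4515.4 * 100
= 92.0999%

92.0999%


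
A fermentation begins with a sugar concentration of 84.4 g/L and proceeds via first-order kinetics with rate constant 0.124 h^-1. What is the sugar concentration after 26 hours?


S = S0 * exp(-k * t)
S = 84.4 * exp(-0.124 * 26)
S = 3.3587 g/L

3.3587 g/L


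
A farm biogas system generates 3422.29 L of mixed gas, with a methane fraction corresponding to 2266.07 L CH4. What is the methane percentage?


CH4% = V_CH4 / V_total * 100
= 2266.07 / 3422.29 * 100
= 66.2150%

66.2150%


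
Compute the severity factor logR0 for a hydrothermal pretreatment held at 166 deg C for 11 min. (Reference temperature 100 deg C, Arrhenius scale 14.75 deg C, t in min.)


logR0 = log10(t * exp((T - 100) / 14.75))
= log10(11 * exp((166 - 100) / 14.75))
= 2.9847

2.9847


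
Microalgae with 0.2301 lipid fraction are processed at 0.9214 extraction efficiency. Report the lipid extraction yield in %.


Y = lipid_content * extraction_eff * 100
= 0.2301 * 0.9214 * 100
= 21.2014%

21.2014%


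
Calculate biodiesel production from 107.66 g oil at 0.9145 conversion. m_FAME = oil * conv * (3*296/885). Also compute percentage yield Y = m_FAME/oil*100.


m_FAME = oil * conv * (3 * 296 / 885) = oil * conv * (888/885)
= 107.66 * 0.9145 * 888 / 885
= 98.7888 g
Y = m_FAME / oil * 100 = conv * (888/885) * 100
= 0.9145 * 888 / 885 * 100
= 91.76%

98.7888 g FAME; Y = 91.76%


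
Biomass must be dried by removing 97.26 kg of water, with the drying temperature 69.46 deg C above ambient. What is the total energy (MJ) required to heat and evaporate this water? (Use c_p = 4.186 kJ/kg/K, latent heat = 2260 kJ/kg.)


E = m_water * (4.186 * dT + 2260) / 1000
= 97.26 * (4.186 * 69.46 + 2260) / 1000
= 248.0869 MJ

248.0869 MJ


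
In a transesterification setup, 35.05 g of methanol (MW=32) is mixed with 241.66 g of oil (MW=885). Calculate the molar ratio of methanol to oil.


Molar ratio = n_MeOH / n_oil = (MeOH/32) / (oil/885) = (MeOH * 885) / (32 * oil)
= (35.05 * 885) / (32 * 241.66)
= 4.0112

4.0112


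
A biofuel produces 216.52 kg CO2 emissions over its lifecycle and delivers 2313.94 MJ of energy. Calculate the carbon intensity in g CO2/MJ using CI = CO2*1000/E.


CI = CO2 * 1000 / E
= 216.52 * 1000 / 2313.94
= 93.5720 g CO2/MJ

93.5720 g CO2/MJ


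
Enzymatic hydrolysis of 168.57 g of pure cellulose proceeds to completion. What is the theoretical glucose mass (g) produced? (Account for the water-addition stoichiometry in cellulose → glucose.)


glucose = cellulose * 180/162
= 168.57 * 180/162
= 187.3000 g

187.3000 g


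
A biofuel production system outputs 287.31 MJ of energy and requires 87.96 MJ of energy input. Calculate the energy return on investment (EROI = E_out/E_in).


EROI = E_out / E_in
= 287.31 / 87.96
= 3.2664

3.2664


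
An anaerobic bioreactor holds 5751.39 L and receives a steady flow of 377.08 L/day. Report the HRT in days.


HRT = V / Q
= 5751.39 / 377.08
= 15.2524 days

15.2524 days


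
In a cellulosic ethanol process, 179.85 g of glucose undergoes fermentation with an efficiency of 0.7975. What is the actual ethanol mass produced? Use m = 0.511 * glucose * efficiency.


Actual ethanol: m = 0.511 * 179.85 * 0.7975
m = 73.2929 g

73.2929 g


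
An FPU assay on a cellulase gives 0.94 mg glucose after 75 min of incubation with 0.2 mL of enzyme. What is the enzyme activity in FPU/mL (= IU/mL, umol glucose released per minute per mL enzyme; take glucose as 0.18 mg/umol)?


Activity = glucose_mg / (0.18 mg/umol * V_mL * t_min)
= 0.94 / (0.18 * 0.2 * 75)
= 0.3481 FPU/mL

0.3481 FPU/mL


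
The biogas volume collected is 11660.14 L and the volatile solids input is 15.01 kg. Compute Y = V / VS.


Y = V / VS
= 11660.14 / 15.01
= 776.8248 L/kg VS

776.8248 L/kg VS


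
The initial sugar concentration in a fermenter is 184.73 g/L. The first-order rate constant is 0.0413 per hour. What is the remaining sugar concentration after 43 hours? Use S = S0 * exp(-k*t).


S = S0 * exp(-k * t)
S = 184.73 * exp(-0.0413 * 43)
S = 31.2805 g/L

31.2805 g/L


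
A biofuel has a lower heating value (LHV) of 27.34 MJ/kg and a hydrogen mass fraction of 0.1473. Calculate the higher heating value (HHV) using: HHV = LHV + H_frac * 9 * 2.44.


HHV = LHV + H_frac * 9 * 2.44
= 27.34 + 0.1473 * 9 * 2.44
= 30.5747 MJ/kg

30.5747 MJ/kg


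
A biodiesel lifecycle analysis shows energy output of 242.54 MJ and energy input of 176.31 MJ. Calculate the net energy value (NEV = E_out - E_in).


NEV = E_out - E_in
= 242.54 - 176.31
= 66.2300 MJ

66.2300 MJ


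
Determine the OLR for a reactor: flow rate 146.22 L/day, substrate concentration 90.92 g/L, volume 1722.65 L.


OLR = Q * S / V
= 146.22 * 90.92 / 1722.65
= 7.7174 g/L/day

7.7174 g/L/day


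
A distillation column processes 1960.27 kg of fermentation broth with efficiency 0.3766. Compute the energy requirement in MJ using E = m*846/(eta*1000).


E = m * 846 / (eta * 1000)
= 1960.27 * 846 / (0.3766 * 1000)
= 4403.5805 MJ

4403.5805 MJ


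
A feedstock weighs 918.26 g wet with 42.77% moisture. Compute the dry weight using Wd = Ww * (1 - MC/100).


Wd = Ww * (1 - MC/100)
= 918.26 * (1 - 42.77/100)
= 525.5202 g

525.5202 g


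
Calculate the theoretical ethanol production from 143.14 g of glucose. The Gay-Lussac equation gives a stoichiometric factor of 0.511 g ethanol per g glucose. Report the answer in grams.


Theoretical ethanol yield: m_EtOH = 0.511 * m_glucose
m_EtOH = 0.511 * 143.14 = 73.1445 g

73.1445 g


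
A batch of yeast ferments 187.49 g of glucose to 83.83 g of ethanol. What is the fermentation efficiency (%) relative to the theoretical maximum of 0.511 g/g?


Fermentation efficiency = (actual / (0.511 * glucose)) * 100
= (83.83 / (0.511 * 187.49)) * 100
= 87.4985%

87.4985%


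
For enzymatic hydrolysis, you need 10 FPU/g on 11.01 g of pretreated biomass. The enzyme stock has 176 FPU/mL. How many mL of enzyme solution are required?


V = dosage * m_sub / activity
V = 10 * 11.01 / 176
V = 0.6256 mL

0.6256 mL


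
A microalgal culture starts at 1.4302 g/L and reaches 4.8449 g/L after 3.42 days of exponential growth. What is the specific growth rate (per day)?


mu = ln(X2/X1) / dt
= ln(4.8449/1.4302) / 3.42
= 0.3568 per day

0.3568 per day


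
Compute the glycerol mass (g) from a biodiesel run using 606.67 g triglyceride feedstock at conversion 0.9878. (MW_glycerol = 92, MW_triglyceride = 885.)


glycerol = oil * conv * (92/885)
= 606.67 * 0.9878 * 92 / 885
= 62.2969 g

62.2969 g


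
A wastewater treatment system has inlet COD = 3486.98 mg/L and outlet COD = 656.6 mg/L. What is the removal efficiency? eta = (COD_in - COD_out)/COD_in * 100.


eta = (COD_in - COD_out) / COD_in * 100
= (3486.98 - 656.6) / 3486.98 * 100
= 81.1700%

81.1700%


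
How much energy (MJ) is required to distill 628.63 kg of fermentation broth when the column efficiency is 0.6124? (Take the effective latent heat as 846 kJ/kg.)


E = m * 846 / (eta * 1000)
= 628.63 * 846 / (0.6124 * 1000)
= 868.4209 MJ

868.4209 MJ


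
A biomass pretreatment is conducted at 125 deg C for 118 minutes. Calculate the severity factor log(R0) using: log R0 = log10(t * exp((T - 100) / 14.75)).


logR0 = log10(t * exp((T - 100) / 14.75))
= log10(118 * exp((125 - 100) / 14.75))
= 2.8080

2.8080


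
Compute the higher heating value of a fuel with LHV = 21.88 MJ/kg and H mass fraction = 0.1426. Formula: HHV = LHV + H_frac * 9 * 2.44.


HHV = LHV + H_frac * 9 * 2.44
= 21.88 + 0.1426 * 9 * 2.44
= 25.0115 MJ/kg

25.0115 MJ/kg


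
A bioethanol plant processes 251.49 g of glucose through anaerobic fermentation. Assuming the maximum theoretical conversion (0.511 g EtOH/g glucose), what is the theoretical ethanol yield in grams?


Theoretical ethanol yield: m_EtOH = 0.511 * m_glucose
m_EtOH = 0.511 * 251.49 = 128.5114 g

128.5114 g


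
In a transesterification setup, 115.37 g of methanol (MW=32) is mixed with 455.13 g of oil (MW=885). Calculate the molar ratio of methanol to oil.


Molar ratio = n_MeOH / n_oil = (MeOH/32) / (oil/885) = (MeOH * 885) / (32 * oil)
= (115.37 * 885) / (32 * 455.13)
= 7.0105

7.0105


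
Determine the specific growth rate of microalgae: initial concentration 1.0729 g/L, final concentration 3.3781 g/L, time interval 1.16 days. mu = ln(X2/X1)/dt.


mu = ln(X2/X1) / dt
= ln(3.3781/1.0729) / 1.16
= 0.9887 per day

0.9887 per day


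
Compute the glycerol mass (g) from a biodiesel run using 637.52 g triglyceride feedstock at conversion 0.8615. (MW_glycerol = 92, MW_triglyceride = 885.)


glycerol = oil * conv * (92/885)
= 637.52 * 0.8615 * 92 / 885
= 57.0944 g

57.0944 g


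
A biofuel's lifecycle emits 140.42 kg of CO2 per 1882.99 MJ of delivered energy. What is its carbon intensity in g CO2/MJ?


CI = CO2 * 1000 / E
= 140.42 * 1000 / 1882.99
= 74.5729 g CO2/MJ

74.5729 g CO2/MJ


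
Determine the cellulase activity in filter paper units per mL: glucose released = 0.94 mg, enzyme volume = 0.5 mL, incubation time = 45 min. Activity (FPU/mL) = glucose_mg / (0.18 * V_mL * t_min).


Activity = glucose_mg / (0.18 mg/umol * V_mL * t_min)
= 0.94 / (0.18 * 0.5 * 45)
= 0.2321 FPU/mL

0.2321 FPU/mL


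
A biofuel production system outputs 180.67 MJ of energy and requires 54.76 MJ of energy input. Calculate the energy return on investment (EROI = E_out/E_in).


EROI = E_out / E_in
= 180.67 / 54.76
= 3.2993

3.2993


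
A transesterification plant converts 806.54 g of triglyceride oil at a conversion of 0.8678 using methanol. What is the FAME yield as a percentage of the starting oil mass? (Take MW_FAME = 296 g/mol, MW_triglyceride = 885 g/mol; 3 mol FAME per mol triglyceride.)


m_FAME = oil * conv * (3 * 296 / 885) = oil * conv * (888/885)
= 806.54 * 0.8678 * 888 / 885
= 702.2880 g
Y = m_FAME / oil * 100 = conv * (888/885) * 100
= 0.8678 * 888 / 885 * 100
= 87.07%

87.07%


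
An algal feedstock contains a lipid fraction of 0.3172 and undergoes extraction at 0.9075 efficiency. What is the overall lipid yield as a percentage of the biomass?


Y = lipid_content * extraction_eff * 100
= 0.3172 * 0.9075 * 100
= 28.7859%

28.7859%


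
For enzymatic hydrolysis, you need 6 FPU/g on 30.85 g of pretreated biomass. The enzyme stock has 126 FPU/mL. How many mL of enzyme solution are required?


V = dosage * m_sub / activity
V = 6 * 30.85 / 126
V = 1.4690 mL

1.4690 mL


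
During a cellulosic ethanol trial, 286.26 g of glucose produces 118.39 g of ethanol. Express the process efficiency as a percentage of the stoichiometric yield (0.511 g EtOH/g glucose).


Fermentation efficiency = (actual / (0.511 * glucose)) * 100
= (118.39 / (0.511 * 286.26)) * 100
= 80.9345%

80.9345%


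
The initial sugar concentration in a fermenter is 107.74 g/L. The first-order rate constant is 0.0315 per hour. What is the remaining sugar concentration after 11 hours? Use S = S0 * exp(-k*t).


S = S0 * exp(-k * t)
S = 107.74 * exp(-0.0315 * 11)
S = 76.1893 g/L

76.1893 g/L


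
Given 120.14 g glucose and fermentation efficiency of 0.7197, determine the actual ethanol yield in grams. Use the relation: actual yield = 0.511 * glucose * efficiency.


Actual ethanol: m = 0.511 * 120.14 * 0.7197
m = 44.1835 g

44.1835 g


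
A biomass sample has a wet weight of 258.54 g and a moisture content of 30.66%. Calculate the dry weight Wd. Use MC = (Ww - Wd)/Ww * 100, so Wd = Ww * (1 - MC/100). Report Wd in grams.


Wd = Ww * (1 - MC/100)
= 258.54 * (1 - 30.66/100)
= 179.2716 g

179.2716 g


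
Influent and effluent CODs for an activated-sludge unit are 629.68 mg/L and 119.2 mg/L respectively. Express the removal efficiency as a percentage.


eta = (COD_in - COD_out) / COD_in * 100
= (629.68 - 119.2) / 629.68 * 100
= 81.0697%

81.0697%


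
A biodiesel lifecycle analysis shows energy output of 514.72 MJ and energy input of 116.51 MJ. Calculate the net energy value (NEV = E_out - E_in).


NEV = E_out - E_in
= 514.72 - 116.51
= 398.2100 MJ

398.2100 MJ


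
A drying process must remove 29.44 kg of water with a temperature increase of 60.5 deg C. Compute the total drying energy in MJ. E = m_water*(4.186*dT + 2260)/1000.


E = m_water * (4.186 * dT + 2260) / 1000
= 29.44 * (4.186 * 60.5 + 2260) / 1000
= 73.9902 MJ

73.9902 MJ


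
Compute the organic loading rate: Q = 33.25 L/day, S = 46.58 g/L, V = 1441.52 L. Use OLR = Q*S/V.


OLR = Q * S / V
= 33.25 * 46.58 / 1441.52
= 1.0744 g/L/day

1.0744 g/L/day


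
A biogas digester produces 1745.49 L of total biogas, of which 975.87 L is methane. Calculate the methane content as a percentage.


CH4% = V_CH4 / V_total * 100
= 975.87 / 1745.49 * 100
= 55.9081%

55.9081%


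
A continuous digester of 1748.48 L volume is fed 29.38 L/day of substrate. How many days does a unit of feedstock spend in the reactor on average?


HRT = V / Q
= 1748.48 / 29.38
= 59.5126 days

59.5126 days


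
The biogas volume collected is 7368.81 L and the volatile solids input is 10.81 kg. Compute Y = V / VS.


Y = V / VS
= 7368.81 / 10.81
= 681.6660 L/kg VS

681.6660 L/kg VS


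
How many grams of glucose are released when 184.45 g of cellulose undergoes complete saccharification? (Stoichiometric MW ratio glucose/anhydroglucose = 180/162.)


glucose = cellulose * 180/162
= 184.45 * 180/162
= 204.9444 g

204.9444 g


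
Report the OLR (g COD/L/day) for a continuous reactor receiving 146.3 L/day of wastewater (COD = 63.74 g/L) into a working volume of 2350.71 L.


OLR = Q * S / V
= 146.3 * 63.74 / 2350.71
= 3.9670 g/L/day

3.9670 g/L/day


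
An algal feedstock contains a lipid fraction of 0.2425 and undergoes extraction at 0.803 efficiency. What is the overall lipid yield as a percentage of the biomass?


Y = lipid_content * extraction_eff * 100
= 0.2425 * 0.803 * 100
= 19.4728%

19.4728%


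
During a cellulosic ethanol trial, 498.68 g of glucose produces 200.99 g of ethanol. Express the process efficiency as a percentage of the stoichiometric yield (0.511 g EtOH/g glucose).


Fermentation efficiency = (actual / (0.511 * glucose)) * 100
= (200.99 / (0.511 * 498.68)) * 100
= 78.8736%

78.8736%


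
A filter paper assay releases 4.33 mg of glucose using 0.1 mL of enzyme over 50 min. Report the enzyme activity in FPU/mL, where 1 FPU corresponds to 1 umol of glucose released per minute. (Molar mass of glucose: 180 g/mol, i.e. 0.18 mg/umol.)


Activity = glucose_mg / (0.18 mg/umol * V_mL * t_min)
= 4.33 / (0.18 * 0.1 * 50)
= 4.8111 FPU/mL

4.8111 FPU/mL


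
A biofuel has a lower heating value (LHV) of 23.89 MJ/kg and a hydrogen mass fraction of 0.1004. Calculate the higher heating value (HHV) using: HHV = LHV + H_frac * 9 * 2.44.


HHV = LHV + H_frac * 9 * 2.44
= 23.89 + 0.1004 * 9 * 2.44
= 26.0948 MJ/kg

26.0948 MJ/kg


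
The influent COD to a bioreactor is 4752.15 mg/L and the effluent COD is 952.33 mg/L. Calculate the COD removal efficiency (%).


eta = (COD_in - COD_out) / COD_in * 100
= (4752.15 - 952.33) / 4752.15 * 100
= 79.9600%

79.9600%


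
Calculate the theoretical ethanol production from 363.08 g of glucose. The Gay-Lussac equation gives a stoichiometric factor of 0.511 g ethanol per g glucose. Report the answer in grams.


Theoretical ethanol yield: m_EtOH = 0.511 * m_glucose
m_EtOH = 0.511 * 363.08 = 185.5339 g

185.5339 g


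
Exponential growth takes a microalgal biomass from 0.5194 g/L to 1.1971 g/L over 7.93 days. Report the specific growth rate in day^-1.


mu = ln(X2/X1) / dt
= ln(1.1971/0.5194) / 7.93
= 0.1053 per day

0.1053 per day


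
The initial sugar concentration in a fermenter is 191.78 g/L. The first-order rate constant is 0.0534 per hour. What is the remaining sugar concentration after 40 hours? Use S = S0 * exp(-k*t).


S = S0 * exp(-k * t)
S = 191.78 * exp(-0.0534 * 40)
S = 22.6543 g/L

22.6543 g/L


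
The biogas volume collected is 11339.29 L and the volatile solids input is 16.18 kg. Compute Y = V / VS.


Y = V / VS
= 11339.29 / 16.18
= 700.8214 L/kg VS

700.8214 L/kg VS


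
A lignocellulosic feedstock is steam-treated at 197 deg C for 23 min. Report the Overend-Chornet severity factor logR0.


logR0 = log10(t * exp((T - 100) / 14.75))
= log10(23 * exp((197 - 100) / 14.75))
= 4.2178

4.2178


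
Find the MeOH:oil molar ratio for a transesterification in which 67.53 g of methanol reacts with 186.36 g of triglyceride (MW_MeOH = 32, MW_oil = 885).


Molar ratio = n_MeOH / n_oil = (MeOH/32) / (oil/885) = (MeOH * 885) / (32 * oil)
= (67.53 * 885) / (32 * 186.36)
= 10.0216

10.0216


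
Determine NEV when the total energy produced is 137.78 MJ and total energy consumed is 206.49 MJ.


NEV = E_out - E_in
= 137.78 - 206.49
= -68.7100 MJ

-68.7100 MJ


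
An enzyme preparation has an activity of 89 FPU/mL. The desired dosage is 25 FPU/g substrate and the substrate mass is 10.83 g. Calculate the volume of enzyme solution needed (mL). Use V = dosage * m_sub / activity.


V = dosage * m_sub / activity
V = 25 * 10.83 / 89
V = 3.0421 mL

3.0421 mL


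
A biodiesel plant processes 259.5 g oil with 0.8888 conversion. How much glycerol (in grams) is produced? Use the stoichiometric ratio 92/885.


glycerol = oil * conv * (92/885)
= 259.5 * 0.8888 * 92 / 885
= 23.9765 g

23.9765 g


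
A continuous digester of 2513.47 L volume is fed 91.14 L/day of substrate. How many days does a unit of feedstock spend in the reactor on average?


HRT = V / Q
= 2513.47 / 91.14
= 27.5781 days

27.5781 days


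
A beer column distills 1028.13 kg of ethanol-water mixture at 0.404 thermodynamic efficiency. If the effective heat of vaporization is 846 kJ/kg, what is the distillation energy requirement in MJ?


E = m * 846 / (eta * 1000)
= 1028.13 * 846 / (0.404 * 1000)
= 2152.9653 MJ

2152.9653 MJ


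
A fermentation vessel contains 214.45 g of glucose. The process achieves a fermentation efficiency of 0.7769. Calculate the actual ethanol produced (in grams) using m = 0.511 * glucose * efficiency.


Actual ethanol: m = 0.511 * 214.45 * 0.7769
m = 85.1358 g

85.1358 g


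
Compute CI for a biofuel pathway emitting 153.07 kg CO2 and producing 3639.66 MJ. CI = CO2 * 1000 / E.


CI = CO2 * 1000 / E
= 153.07 * 1000 / 3639.66
= 42.0561 g CO2/MJ

42.0561 g CO2/MJ


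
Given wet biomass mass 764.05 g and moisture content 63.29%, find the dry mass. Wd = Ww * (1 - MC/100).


Wd = Ww * (1 - MC/100)
= 764.05 * (1 - 63.29/100)
= 280.4828 g

280.4828 g


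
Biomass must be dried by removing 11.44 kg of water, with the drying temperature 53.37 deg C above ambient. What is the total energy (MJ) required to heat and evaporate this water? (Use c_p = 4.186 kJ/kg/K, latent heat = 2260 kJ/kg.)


E = m_water * (4.186 * dT + 2260) / 1000
= 11.44 * (4.186 * 53.37 + 2260) / 1000
= 28.4102 MJ

28.4102 MJ


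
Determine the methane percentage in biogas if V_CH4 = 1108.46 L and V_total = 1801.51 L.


CH4% = V_CH4 / V_total * 100
= 1108.46 / 1801.51 * 100
= 61.5295%

61.5295%


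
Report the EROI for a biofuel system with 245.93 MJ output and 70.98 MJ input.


EROI = E_out / E_in
= 245.93 / 70.98
= 3.4648

3.4648


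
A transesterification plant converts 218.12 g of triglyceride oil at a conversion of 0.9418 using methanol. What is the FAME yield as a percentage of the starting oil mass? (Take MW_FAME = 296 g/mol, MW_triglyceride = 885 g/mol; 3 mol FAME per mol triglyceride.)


m_FAME = oil * conv * (3 * 296 / 885) = oil * conv * (888/885)
= 218.12 * 0.9418 * 888 / 885
= 206.1218 g
Y = m_FAME / oil * 100 = conv * (888/885) * 100
= 0.9418 * 888 / 885 * 100
= 94.50%

94.50%


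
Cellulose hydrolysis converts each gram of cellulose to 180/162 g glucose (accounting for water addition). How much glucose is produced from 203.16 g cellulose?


glucose = cellulose * 180/162
= 203.16 * 180/162
= 225.7333 g

225.7333 g


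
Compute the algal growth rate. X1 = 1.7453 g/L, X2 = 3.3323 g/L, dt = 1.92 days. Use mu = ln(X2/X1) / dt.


mu = ln(X2/X1) / dt
= ln(3.3323/1.7453) / 1.92
= 0.3368 per day

0.3368 per day


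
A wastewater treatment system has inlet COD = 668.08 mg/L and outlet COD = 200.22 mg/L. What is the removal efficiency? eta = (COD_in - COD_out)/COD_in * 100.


eta = (COD_in - COD_out) / COD_in * 100
= (668.08 - 200.22) / 668.08 * 100
= 70.0305%

70.0305%


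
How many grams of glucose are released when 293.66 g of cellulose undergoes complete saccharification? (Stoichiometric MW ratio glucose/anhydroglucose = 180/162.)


glucose = cellulose * 180/162
= 293.66 * 180/162
= 326.2889 g

326.2889 g


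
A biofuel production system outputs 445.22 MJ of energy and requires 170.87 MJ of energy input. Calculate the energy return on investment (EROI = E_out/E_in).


EROI = E_out / E_in
= 445.22 / 170.87
= 2.6056

2.6056


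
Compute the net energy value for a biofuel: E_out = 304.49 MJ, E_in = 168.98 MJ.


NEV = E_out - E_in
= 304.49 - 168.98
= 135.5100 MJ

135.5100 MJ


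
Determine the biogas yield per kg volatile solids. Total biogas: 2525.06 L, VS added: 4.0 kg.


Y = V / VS
= 2525.06 / 4.0
= 631.2650 L/kg VS

631.2650 L/kg VS


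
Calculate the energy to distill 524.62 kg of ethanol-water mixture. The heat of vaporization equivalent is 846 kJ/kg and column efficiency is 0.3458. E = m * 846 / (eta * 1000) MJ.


E = m * 846 / (eta * 1000)
= 524.62 * 846 / (0.3458 * 1000)
= 1283.4833 MJ

1283.4833 MJ


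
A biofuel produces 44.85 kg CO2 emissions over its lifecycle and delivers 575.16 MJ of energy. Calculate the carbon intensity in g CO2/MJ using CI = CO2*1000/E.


CI = CO2 * 1000 / E
= 44.85 * 1000 / 575.16
= 77.9783 g CO2/MJ

77.9783 g CO2/MJ


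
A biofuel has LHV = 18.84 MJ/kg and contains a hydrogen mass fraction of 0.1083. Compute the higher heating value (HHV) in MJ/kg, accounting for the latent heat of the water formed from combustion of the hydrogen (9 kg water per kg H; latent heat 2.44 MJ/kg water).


HHV = LHV + H_frac * 9 * 2.44
= 18.84 + 0.1083 * 9 * 2.44
= 21.2183 MJ/kg

21.2183 MJ/kg


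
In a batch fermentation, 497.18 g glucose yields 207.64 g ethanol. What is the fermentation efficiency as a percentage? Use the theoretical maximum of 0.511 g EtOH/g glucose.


Fermentation efficiency = (actual / (0.511 * glucose)) * 100
= (207.64 / (0.511 * 497.18)) * 100
= 81.7291%

81.7291%


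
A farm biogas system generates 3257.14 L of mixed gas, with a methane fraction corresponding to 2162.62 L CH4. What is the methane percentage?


CH4% = V_CH4 / V_total * 100
= 2162.62 / 3257.14 * 100
= 66.3963%

66.3963%


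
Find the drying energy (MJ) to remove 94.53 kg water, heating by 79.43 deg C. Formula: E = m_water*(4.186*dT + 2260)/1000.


E = m_water * (4.186 * dT + 2260) / 1000
= 94.53 * (4.186 * 79.43 + 2260) / 1000
= 245.0685 MJ

245.0685 MJ


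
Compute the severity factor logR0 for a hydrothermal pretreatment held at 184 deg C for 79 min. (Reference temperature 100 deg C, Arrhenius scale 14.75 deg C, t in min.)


logR0 = log10(t * exp((T - 100) / 14.75))
= log10(79 * exp((184 - 100) / 14.75))
= 4.3709

4.3709


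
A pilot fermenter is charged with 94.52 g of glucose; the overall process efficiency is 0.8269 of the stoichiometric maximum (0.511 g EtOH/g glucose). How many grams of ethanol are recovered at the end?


Actual ethanol: m = 0.511 * 94.52 * 0.8269
m = 39.9390 g

39.9390 g


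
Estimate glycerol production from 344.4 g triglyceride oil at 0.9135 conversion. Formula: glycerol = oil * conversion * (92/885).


glycerol = oil * conv * (92/885)
= 344.4 * 0.9135 * 92 / 885
= 32.7052 g

32.7052 g


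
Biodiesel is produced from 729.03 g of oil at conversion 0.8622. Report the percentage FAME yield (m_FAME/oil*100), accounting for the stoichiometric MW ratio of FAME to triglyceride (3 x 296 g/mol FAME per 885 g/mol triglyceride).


m_FAME = oil * conv * (3 * 296 / 885) = oil * conv * (888/885)
= 729.03 * 0.8622 * 888 / 885
= 630.7004 g
Y = m_FAME / oil * 100 = conv * (888/885) * 100
= 0.8622 * 888 / 885 * 100
= 86.51%

86.51%


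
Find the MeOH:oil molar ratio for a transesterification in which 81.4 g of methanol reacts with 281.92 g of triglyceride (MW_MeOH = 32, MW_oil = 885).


Molar ratio = n_MeOH / n_oil = (MeOH/32) / (oil/885) = (MeOH * 885) / (32 * oil)
= (81.4 * 885) / (32 * 281.92)
= 7.9853

7.9853


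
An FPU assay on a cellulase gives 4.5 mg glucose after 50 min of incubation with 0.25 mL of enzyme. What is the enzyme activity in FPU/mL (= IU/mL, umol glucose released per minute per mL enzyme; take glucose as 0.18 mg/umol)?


Activity = glucose_mg / (0.18 mg/umol * V_mL * t_min)
= 4.5 / (0.18 * 0.25 * 50)
= 2.0000 FPU/mL

2.0000 FPU/mL


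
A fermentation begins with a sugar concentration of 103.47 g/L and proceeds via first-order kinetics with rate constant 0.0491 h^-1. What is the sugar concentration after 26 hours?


S = S0 * exp(-k * t)
S = 103.47 * exp(-0.0491 * 26)
S = 28.8665 g/L

28.8665 g/L


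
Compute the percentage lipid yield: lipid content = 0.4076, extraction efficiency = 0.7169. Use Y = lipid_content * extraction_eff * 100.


Y = lipid_content * extraction_eff * 100
= 0.4076 * 0.7169 * 100
= 29.2208%

29.2208%


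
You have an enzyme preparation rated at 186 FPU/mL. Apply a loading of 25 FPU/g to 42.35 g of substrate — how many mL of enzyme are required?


V = dosage * m_sub / activity
V = 25 * 42.35 / 186
V = 5.6922 mL

5.6922 mL


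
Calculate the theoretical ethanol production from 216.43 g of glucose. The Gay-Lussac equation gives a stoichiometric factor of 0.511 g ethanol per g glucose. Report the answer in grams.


Theoretical ethanol yield: m_EtOH = 0.511 * m_glucose
m_EtOH = 0.511 * 216.43 = 110.5957 g

110.5957 g


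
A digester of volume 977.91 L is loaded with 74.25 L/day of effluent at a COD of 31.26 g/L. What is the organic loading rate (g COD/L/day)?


OLR = Q * S / V
= 74.25 * 31.26 / 977.91
= 2.3735 g/L/day

2.3735 g/L/day


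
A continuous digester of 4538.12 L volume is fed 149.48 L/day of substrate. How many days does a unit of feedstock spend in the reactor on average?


HRT = V / Q
= 4538.12 / 149.48
= 30.3594 days

30.3594 days


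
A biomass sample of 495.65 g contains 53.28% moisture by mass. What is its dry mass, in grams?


Wd = Ww * (1 - MC/100)
= 495.65 * (1 - 53.28/100)
= 231.5677 g

231.5677 g


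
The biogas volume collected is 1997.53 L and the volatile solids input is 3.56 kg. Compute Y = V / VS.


Y = V / VS
= 1997.53 / 3.56
= 561.1039 L/kg VS

561.1039 L/kg VS


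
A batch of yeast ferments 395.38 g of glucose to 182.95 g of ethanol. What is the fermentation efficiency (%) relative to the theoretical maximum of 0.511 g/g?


Fermentation efficiency = (actual / (0.511 * glucose)) * 100
= (182.95 / (0.511 * 395.38)) * 100
= 90.5517%

90.5517%


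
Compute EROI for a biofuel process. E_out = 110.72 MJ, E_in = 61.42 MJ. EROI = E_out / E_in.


EROI = E_out / E_in
= 110.72 / 61.42
= 1.8027

1.8027


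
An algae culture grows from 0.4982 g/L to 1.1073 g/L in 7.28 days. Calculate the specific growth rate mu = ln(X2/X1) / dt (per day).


mu = ln(X2/X1) / dt
= ln(1.1073/0.4982) / 7.28
= 0.1097 per day

0.1097 per day


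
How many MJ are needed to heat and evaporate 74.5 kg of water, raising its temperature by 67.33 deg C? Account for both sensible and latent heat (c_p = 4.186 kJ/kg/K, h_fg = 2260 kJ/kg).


E = m_water * (4.186 * dT + 2260) / 1000
= 74.5 * (4.186 * 67.33 + 2260) / 1000
= 189.3673 MJ

189.3673 MJ


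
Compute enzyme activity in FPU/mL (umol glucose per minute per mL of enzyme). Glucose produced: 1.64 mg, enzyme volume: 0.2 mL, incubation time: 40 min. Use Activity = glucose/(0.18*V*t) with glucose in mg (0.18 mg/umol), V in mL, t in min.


Activity = glucose_mg / (0.18 mg/umol * V_mL * t_min)
= 1.64 / (0.18 * 0.2 * 40)
= 1.1389 FPU/mL

1.1389 FPU/mL


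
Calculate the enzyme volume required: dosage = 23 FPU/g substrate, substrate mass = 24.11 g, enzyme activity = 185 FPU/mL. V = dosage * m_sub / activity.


V = dosage * m_sub / activity
V = 23 * 24.11 / 185
V = 2.9975 mL

2.9975 mL


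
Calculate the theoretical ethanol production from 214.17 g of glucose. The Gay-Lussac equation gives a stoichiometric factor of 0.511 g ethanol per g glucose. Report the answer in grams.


Theoretical ethanol yield: m_EtOH = 0.511 * m_glucose
m_EtOH = 0.511 * 214.17 = 109.4409 g

109.4409 g


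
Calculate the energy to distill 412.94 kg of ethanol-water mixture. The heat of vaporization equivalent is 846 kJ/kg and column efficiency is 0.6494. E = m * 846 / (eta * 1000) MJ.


E = m * 846 / (eta * 1000)
= 412.94 * 846 / (0.6494 * 1000)
= 537.9539 MJ

537.9539 MJ


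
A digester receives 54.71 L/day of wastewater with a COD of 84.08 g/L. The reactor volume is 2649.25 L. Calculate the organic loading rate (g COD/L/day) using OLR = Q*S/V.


OLR = Q * S / V
= 54.71 * 84.08 / 2649.25
= 1.7363 g/L/day

1.7363 g/L/day


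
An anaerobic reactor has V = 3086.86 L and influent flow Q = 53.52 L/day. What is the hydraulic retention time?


HRT = V / Q
= 3086.86 / 53.52
= 57.6768 days

57.6768 days


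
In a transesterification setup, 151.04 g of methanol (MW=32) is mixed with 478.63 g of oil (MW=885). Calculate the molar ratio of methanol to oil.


Molar ratio = n_MeOH / n_oil = (MeOH/32) / (oil/885) = (MeOH * 885) / (32 * oil)
= (151.04 * 885) / (32 * 478.63)
= 8.7274

8.7274


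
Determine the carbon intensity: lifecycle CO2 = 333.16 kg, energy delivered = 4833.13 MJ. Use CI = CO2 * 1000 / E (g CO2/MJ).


CI = CO2 * 1000 / E
= 333.16 * 1000 / 4833.13
= 68.9326 g CO2/MJ

68.9326 g CO2/MJ


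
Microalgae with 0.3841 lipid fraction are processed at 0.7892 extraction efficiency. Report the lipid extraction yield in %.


Y = lipid_content * extraction_eff * 100
= 0.3841 * 0.7892 * 100
= 30.3132%

30.3132%


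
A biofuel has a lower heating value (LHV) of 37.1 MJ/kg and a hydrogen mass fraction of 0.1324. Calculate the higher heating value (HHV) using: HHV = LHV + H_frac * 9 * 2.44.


HHV = LHV + H_frac * 9 * 2.44
= 37.1 + 0.1324 * 9 * 2.44
= 40.0075 MJ/kg

40.0075 MJ/kg


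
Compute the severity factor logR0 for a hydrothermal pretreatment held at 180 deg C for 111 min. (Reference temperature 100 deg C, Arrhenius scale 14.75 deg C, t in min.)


logR0 = log10(t * exp((T - 100) / 14.75))
= log10(111 * exp((180 - 100) / 14.75))
= 4.4008

4.4008
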